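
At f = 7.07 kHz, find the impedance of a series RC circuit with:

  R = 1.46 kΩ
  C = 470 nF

Step 1 — Angular frequency: ω = 2π·f = 2π·7070 = 4.442e+04 rad/s.
Step 2 — Component impedances:
  R: Z = R = 1460 Ω
  C: Z = 1/(jωC) = -j/(ω·C) = 0 - j47.9 Ω
Step 3 — Series combination: Z_total = R + C = 1460 - j47.9 Ω = 1461∠-1.9° Ω.

Z = 1460 - j47.9 Ω = 1461∠-1.9° Ω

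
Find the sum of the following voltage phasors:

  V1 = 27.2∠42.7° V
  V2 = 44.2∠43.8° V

Step 1 — Convert each phasor to rectangular form:
  V1 = 27.2·(cos(42.7°) + j·sin(42.7°)) = 19.99 + j18.45 V
  V2 = 44.2·(cos(43.8°) + j·sin(43.8°)) = 31.9 + j30.59 V
Step 2 — Sum components: V_total = 51.89 + j49.04 V.
Step 3 — Convert to polar: |V_total| = 71.4 V, ∠V_total = 43.4°.

V_total = 71.4∠43.4° V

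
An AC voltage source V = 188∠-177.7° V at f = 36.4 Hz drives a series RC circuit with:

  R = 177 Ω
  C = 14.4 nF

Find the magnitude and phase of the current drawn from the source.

Step 1 — Angular frequency: ω = 2π·f = 2π·36.4 = 228.7 rad/s.
Step 2 — Component impedances:
  R: Z = R = 177 Ω
  C: Z = 1/(jωC) = -j/(ω·C) = 0 - j3.036e+05 Ω
Step 3 — Series combination: Z_total = R + C = 177 - j3.036e+05 Ω = 3.036e+05∠-90.0° Ω.
Step 4 — Source phasor: V = 188∠-177.7° V = -187.8 - j7.545 V.
Step 5 — Ohm's law: I = V / Z_total = (-187.8 - j7.545) / (177 - j3.036e+05) = 2.449e-05 - j0.0006187 A.
Step 6 — Convert to polar: |I| = 0.0006192 A, ∠I = -87.7°.

I = 0.0006192∠-87.7° A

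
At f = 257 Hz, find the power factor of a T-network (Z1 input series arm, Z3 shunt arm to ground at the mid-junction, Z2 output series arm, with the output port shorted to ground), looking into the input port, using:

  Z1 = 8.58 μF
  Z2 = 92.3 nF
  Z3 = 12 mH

Step 1 — Angular frequency: ω = 2π·f = 2π·257 = 1615 rad/s.
Step 2 — Component impedances:
  Z1: Z = 1/(jωC) = -j/(ω·C) = 0 - j72.18 Ω
  Z2: Z = 1/(jωC) = -j/(ω·C) = 0 - j6709 Ω
  Z3: Z = jωL = j·1615·0.012 = 0 + j19.38 Ω
Step 3 — With the output port shorted to ground, the output series arm Z2 runs from the junction to ground; the shunt arm Z3 also runs from the junction to ground. They appear in parallel: Z3 || Z2 = 0 + j19.43 Ω.
Step 4 — Series with input arm Z1: Z_in = Z1 + (Z3 || Z2) = 0 - j52.74 Ω = 52.74∠-90.0° Ω.
Step 5 — Power factor: PF = cos(φ) = Re(Z)/|Z| = 0/52.74 = 0.
Step 6 — Type: Im(Z) = -52.74 ⇒ leading (phase φ = -90.0°).

PF = 0 (leading, φ = -90.0°)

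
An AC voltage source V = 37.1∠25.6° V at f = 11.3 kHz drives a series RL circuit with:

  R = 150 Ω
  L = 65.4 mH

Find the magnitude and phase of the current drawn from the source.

Step 1 — Angular frequency: ω = 2π·f = 2π·1.13e+04 = 7.1e+04 rad/s.
Step 2 — Component impedances:
  R: Z = R = 150 Ω
  L: Z = jωL = j·7.1e+04·0.0654 = 0 + j4643 Ω
Step 3 — Series combination: Z_total = R + L = 150 + j4643 Ω = 4646∠88.1° Ω.
Step 4 — Source phasor: V = 37.1∠25.6° V = 33.46 + j16.03 V.
Step 5 — Ohm's law: I = V / Z_total = (33.46 + j16.03) / (150 + j4643) = 0.003681 - j0.007087 A.
Step 6 — Convert to polar: |I| = 0.007986 A, ∠I = -62.5°.

I = 0.007986∠-62.5° A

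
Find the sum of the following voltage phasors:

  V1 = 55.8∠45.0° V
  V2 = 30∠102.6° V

Step 1 — Convert each phasor to rectangular form:
  V1 = 55.8·(cos(45.0°) + j·sin(45.0°)) = 39.46 + j39.46 V
  V2 = 30·(cos(102.6°) + j·sin(102.6°)) = -6.544 + j29.28 V
Step 2 — Sum components: V_total = 32.91 + j68.73 V.
Step 3 — Convert to polar: |V_total| = 76.21 V, ∠V_total = 64.4°.

V_total = 76.21∠64.4° V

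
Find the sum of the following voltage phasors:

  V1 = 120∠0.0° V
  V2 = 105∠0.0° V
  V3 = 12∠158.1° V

Step 1 — Convert each phasor to rectangular form:
  V1 = 120·(cos(0.0°) + j·sin(0.0°)) = 120 V
  V2 = 105·(cos(0.0°) + j·sin(0.0°)) = 105 V
  V3 = 12·(cos(158.1°) + j·sin(158.1°)) = -11.13 + j4.476 V
Step 2 — Sum components: V_total = 213.9 + j4.476 V.
Step 3 — Convert to polar: |V_total| = 213.9 V, ∠V_total = 1.2°.

V_total = 213.9∠1.2° V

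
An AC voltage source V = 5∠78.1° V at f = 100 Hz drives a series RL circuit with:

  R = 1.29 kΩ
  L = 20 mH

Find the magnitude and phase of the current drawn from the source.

Step 1 — Angular frequency: ω = 2π·f = 2π·100 = 628.3 rad/s.
Step 2 — Component impedances:
  R: Z = R = 1290 Ω
  L: Z = jωL = j·628.3·0.02 = 0 + j12.57 Ω
Step 3 — Series combination: Z_total = R + L = 1290 + j12.57 Ω = 1290∠0.6° Ω.
Step 4 — Source phasor: V = 5∠78.1° V = 1.031 + j4.893 V.
Step 5 — Ohm's law: I = V / Z_total = (1.031 + j4.893) / (1290 + j12.57) = 0.0008361 + j0.003785 A.
Step 6 — Convert to polar: |I| = 0.003876 A, ∠I = 77.5°.

I = 0.003876∠77.5° A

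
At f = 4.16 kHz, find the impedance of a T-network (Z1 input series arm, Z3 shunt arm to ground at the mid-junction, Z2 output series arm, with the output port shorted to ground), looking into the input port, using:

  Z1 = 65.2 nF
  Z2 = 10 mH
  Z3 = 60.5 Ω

Step 1 — Angular frequency: ω = 2π·f = 2π·4160 = 2.614e+04 rad/s.
Step 2 — Component impedances:
  Z1: Z = 1/(jωC) = -j/(ω·C) = 0 - j586.8 Ω
  Z2: Z = jωL = j·2.614e+04·0.01 = 0 + j261.4 Ω
  Z3: Z = R = 60.5 Ω
Step 3 — With the output port shorted to ground, the output series arm Z2 runs from the junction to ground; the shunt arm Z3 also runs from the junction to ground. They appear in parallel: Z3 || Z2 = 57.42 + j13.29 Ω.
Step 4 — Series with input arm Z1: Z_in = Z1 + (Z3 || Z2) = 57.42 - j573.5 Ω = 576.4∠-84.3° Ω.

Z = 57.42 - j573.5 Ω = 576.4∠-84.3° Ω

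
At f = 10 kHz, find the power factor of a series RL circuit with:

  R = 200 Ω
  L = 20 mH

Step 1 — Angular frequency: ω = 2π·f = 2π·1e+04 = 6.283e+04 rad/s.
Step 2 — Component impedances:
  R: Z = R = 200 Ω
  L: Z = jωL = j·6.283e+04·0.02 = 0 + j1257 Ω
Step 3 — Series combination: Z_total = R + L = 200 + j1257 Ω = 1272∠81.0° Ω.
Step 4 — Power factor: PF = cos(φ) = Re(Z)/|Z| = 200/1272 = 0.1572.
Step 5 — Type: Im(Z) = 1257 ⇒ lagging (phase φ = 81.0°).

PF = 0.1572 (lagging, φ = 81.0°)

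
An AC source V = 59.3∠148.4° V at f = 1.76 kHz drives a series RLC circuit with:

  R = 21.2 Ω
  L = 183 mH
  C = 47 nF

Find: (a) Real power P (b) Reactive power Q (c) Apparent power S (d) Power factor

Step 1 — Angular frequency: ω = 2π·f = 2π·1760 = 1.106e+04 rad/s.
Step 2 — Component impedances:
  R: Z = R = 21.2 Ω
  L: Z = jωL = j·1.106e+04·0.183 = 0 + j2024 Ω
  C: Z = 1/(jωC) = -j/(ω·C) = 0 - j1924 Ω
Step 3 — Series combination: Z_total = R + L + C = 21.2 + j99.67 Ω = 101.9∠78.0° Ω.
Step 4 — Source phasor: V = 59.3∠148.4° V = -50.51 + j31.07 V.
Step 5 — Current: I = V / Z = 0.1951 + j0.5483 A = 0.582∠70.4° A.
Step 6 — Complex power: S = V·I* = 7.18 + j33.75 VA.
Step 7 — Real power: P = Re(S) = 7.18 W.
Step 8 — Reactive power: Q = Im(S) = 33.75 VAR.
Step 9 — Apparent power: |S| = 34.51 VA.
Step 10 — Power factor: PF = P/|S| = 0.2081 (lagging).

(a) P = 7.18 W  (b) Q = 33.75 VAR  (c) S = 34.51 VA  (d) PF = 0.2081 (lagging)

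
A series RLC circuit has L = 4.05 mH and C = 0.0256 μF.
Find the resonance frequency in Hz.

Step 1 — Resonance condition Im(Z)=0 gives ω₀ = 1/√(LC).
Step 2 — ω₀ = 1/√(0.00405·2.56e-08) = 9.821e+04 rad/s.
Step 3 — f₀ = ω₀/(2π) = 1.563e+04 Hz.

f₀ = 1.563e+04 Hz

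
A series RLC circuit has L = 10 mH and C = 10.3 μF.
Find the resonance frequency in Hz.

Step 1 — Resonance condition Im(Z)=0 gives ω₀ = 1/√(LC).
Step 2 — ω₀ = 1/√(0.01·1.03e-05) = 3116 rad/s.
Step 3 — f₀ = ω₀/(2π) = 495.9 Hz.

f₀ = 495.9 Hz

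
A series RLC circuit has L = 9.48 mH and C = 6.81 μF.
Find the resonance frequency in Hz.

Step 1 — Resonance condition Im(Z)=0 gives ω₀ = 1/√(LC).
Step 2 — ω₀ = 1/√(0.00948·6.81e-06) = 3936 rad/s.
Step 3 — f₀ = ω₀/(2π) = 626.4 Hz.

f₀ = 626.4 Hz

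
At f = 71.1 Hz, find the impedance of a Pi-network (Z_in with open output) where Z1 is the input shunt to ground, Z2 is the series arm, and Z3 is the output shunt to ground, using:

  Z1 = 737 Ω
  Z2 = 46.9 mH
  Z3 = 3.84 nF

Step 1 — Angular frequency: ω = 2π·f = 2π·71.1 = 446.7 rad/s.
Step 2 — Component impedances:
  Z1: Z = R = 737 Ω
  Z2: Z = jωL = j·446.7·0.0469 = 0 + j20.95 Ω
  Z3: Z = 1/(jωC) = -j/(ω·C) = 0 - j5.829e+05 Ω
Step 3 — With open output, the series arm Z2 and the output shunt Z3 appear in series to ground: Z2 + Z3 = 0 - j5.829e+05 Ω.
Step 4 — Parallel with input shunt Z1: Z_in = Z1 || (Z2 + Z3) = 737 - j0.9318 Ω = 737∠-0.1° Ω.

Z = 737 - j0.9318 Ω = 737∠-0.1° Ω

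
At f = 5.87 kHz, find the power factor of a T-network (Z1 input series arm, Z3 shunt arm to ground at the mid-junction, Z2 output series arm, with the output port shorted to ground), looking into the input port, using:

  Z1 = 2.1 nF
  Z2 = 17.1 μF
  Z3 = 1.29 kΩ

Step 1 — Angular frequency: ω = 2π·f = 2π·5870 = 3.688e+04 rad/s.
Step 2 — Component impedances:
  Z1: Z = 1/(jωC) = -j/(ω·C) = 0 - j1.291e+04 Ω
  Z2: Z = 1/(jωC) = -j/(ω·C) = 0 - j1.586 Ω
  Z3: Z = R = 1290 Ω
Step 3 — With the output port shorted to ground, the output series arm Z2 runs from the junction to ground; the shunt arm Z3 also runs from the junction to ground. They appear in parallel: Z3 || Z2 = 0.001949 - j1.586 Ω.
Step 4 — Series with input arm Z1: Z_in = Z1 + (Z3 || Z2) = 0.001949 - j1.291e+04 Ω = 1.291e+04∠-90.0° Ω.
Step 5 — Power factor: PF = cos(φ) = Re(Z)/|Z| = 0.0019489/12913 = 1.509e-07.
Step 6 — Type: Im(Z) = -1.291e+04 ⇒ leading (phase φ = -90.0°).

PF = 1.509e-07 (leading, φ = -90.0°)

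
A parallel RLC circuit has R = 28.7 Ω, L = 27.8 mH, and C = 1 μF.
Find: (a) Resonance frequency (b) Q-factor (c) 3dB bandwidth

Step 1 — Resonance: ω₀ = 1/√(LC) = 1/√(0.0278·1e-06) = 5998 rad/s.
Step 2 — f₀ = ω₀/(2π) = 954.5 Hz.
Step 3 — Parallel Q: Q = R/(ω₀L) = 28.7/(5998·0.0278) = 0.1721.
Step 4 — Bandwidth: Δω = ω₀/Q = 3.484e+04 rad/s; BW = Δω/(2π) = 5545 Hz.

(a) f₀ = 954.5 Hz  (b) Q = 0.1721  (c) BW = 5545 Hz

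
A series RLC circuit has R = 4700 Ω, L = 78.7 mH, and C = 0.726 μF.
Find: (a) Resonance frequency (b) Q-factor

Step 1 — Resonance condition Im(Z)=0 gives ω₀ = 1/√(LC).
Step 2 — ω₀ = 1/√(0.0787·7.26e-07) = 4184 rad/s.
Step 3 — f₀ = ω₀/(2π) = 665.8 Hz.
Step 4 — Series Q: Q = ω₀L/R = 4184·0.0787/4700 = 0.07005.

(a) f₀ = 665.8 Hz  (b) Q = 0.07005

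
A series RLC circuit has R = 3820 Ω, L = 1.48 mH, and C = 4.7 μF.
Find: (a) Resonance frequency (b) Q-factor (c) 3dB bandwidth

Step 1 — Resonance: ω₀ = 1/√(LC) = 1/√(0.00148·4.7e-06) = 1.199e+04 rad/s.
Step 2 — f₀ = ω₀/(2π) = 1908 Hz.
Step 3 — Series Q: Q = ω₀L/R = 1.199e+04·0.00148/3820 = 0.004645.
Step 4 — Bandwidth: Δω = ω₀/Q = 2.581e+06 rad/s; BW = Δω/(2π) = 4.108e+05 Hz.

(a) f₀ = 1908 Hz  (b) Q = 0.004645  (c) BW = 4.108e+05 Hz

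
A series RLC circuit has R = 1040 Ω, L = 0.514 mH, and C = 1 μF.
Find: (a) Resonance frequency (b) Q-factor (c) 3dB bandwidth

Step 1 — Resonance: ω₀ = 1/√(LC) = 1/√(0.000514·1e-06) = 4.411e+04 rad/s.
Step 2 — f₀ = ω₀/(2π) = 7020 Hz.
Step 3 — Series Q: Q = ω₀L/R = 4.411e+04·0.000514/1040 = 0.0218.
Step 4 — Bandwidth: Δω = ω₀/Q = 2.023e+06 rad/s; BW = Δω/(2π) = 3.22e+05 Hz.

(a) f₀ = 7020 Hz  (b) Q = 0.0218  (c) BW = 3.22e+05 Hz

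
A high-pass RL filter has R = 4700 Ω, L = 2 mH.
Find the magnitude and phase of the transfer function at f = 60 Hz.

Step 1 — Angular frequency: ω = 2π·60 = 377 rad/s.
Step 2 — Transfer function: H(jω) = jωL/(R + jωL).
Step 3 — Numerator jωL = j·0.754; denominator R + jωL = 4700 + j0.754.
Step 4 — H = 2.574e-08 + j0.0001604.
Step 5 — Magnitude: |H| = 0.0001604 (-75.9 dB); phase: φ = 90.0°.

|H| = 0.0001604 (-75.9 dB), φ = 90.0°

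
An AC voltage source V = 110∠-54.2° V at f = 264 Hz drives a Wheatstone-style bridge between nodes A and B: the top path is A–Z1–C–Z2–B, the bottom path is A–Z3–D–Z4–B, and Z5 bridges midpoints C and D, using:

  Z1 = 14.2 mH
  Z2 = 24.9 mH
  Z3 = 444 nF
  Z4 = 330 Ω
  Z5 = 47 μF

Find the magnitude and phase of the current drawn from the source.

Step 1 — Angular frequency: ω = 2π·f = 2π·264 = 1659 rad/s.
Step 2 — Component impedances:
  Z1: Z = jωL = j·1659·0.0142 = 0 + j23.55 Ω
  Z2: Z = jωL = j·1659·0.0249 = 0 + j41.3 Ω
  Z3: Z = 1/(jωC) = -j/(ω·C) = 0 - j1358 Ω
  Z4: Z = R = 330 Ω
  Z5: Z = 1/(jωC) = -j/(ω·C) = 0 - j12.83 Ω
Step 3 — Bridge requires nodal analysis (the Z5 bridge couples midpoints C and D, so the two paths cannot be reduced to a simple series/parallel combination). Setting node B to ground and injecting 1 A at node A, the 3-node admittance system at A, C, D solves to V_A = Z_AB = 5.187 + j64.82 Ω = 65.03∠85.4° Ω.
Step 4 — Source phasor: V = 110∠-54.2° V = 64.35 - j89.22 V.
Step 5 — Ohm's law: I = V / Z_total = (64.35 - j89.22) / (5.187 + j64.82) = -1.289 - j1.096 A.
Step 6 — Convert to polar: |I| = 1.692 A, ∠I = -139.6°.

I = 1.692∠-139.6° A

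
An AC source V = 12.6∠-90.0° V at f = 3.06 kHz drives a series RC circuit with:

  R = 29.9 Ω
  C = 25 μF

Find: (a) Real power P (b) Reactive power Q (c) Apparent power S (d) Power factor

Step 1 — Angular frequency: ω = 2π·f = 2π·3060 = 1.923e+04 rad/s.
Step 2 — Component impedances:
  R: Z = R = 29.9 Ω
  C: Z = 1/(jωC) = -j/(ω·C) = 0 - j2.08 Ω
Step 3 — Series combination: Z_total = R + C = 29.9 - j2.08 Ω = 29.97∠-4.0° Ω.
Step 4 — Source phasor: V = 12.6∠-90.0° V = 0 - j12.6 V.
Step 5 — Current: I = V / Z = 0.02918 - j0.4194 A = 0.4204∠-86.0° A.
Step 6 — Complex power: S = V·I* = 5.284 - j0.3677 VA.
Step 7 — Real power: P = Re(S) = 5.284 W.
Step 8 — Reactive power: Q = Im(S) = -0.3677 VAR.
Step 9 — Apparent power: |S| = 5.297 VA.
Step 10 — Power factor: PF = P/|S| = 0.9976 (leading).

(a) P = 5.284 W  (b) Q = -0.3677 VAR  (c) S = 5.297 VA  (d) PF = 0.9976 (leading)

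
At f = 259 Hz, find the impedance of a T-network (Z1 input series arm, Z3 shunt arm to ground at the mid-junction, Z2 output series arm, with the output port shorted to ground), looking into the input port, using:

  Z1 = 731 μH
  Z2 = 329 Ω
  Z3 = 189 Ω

Step 1 — Angular frequency: ω = 2π·f = 2π·259 = 1627 rad/s.
Step 2 — Component impedances:
  Z1: Z = jωL = j·1627·0.000731 = 0 + j1.19 Ω
  Z2: Z = R = 329 Ω
  Z3: Z = R = 189 Ω
Step 3 — With the output port shorted to ground, the output series arm Z2 runs from the junction to ground; the shunt arm Z3 also runs from the junction to ground. They appear in parallel: Z3 || Z2 = 120 Ω.
Step 4 — Series with input arm Z1: Z_in = Z1 + (Z3 || Z2) = 120 + j1.19 Ω = 120∠0.6° Ω.

Z = 120 + j1.19 Ω = 120∠0.6° Ω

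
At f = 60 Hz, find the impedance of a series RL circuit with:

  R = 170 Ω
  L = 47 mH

Step 1 — Angular frequency: ω = 2π·f = 2π·60 = 377 rad/s.
Step 2 — Component impedances:
  R: Z = R = 170 Ω
  L: Z = jωL = j·377·0.047 = 0 + j17.72 Ω
Step 3 — Series combination: Z_total = R + L = 170 + j17.72 Ω = 170.9∠6.0° Ω.

Z = 170 + j17.72 Ω = 170.9∠6.0° Ω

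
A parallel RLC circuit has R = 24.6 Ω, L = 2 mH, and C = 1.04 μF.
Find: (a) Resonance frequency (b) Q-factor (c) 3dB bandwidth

Step 1 — Resonance: ω₀ = 1/√(LC) = 1/√(0.002·1.04e-06) = 2.193e+04 rad/s.
Step 2 — f₀ = ω₀/(2π) = 3490 Hz.
Step 3 — Parallel Q: Q = R/(ω₀L) = 24.6/(2.193e+04·0.002) = 0.561.
Step 4 — Bandwidth: Δω = ω₀/Q = 3.909e+04 rad/s; BW = Δω/(2π) = 6221 Hz.

(a) f₀ = 3490 Hz  (b) Q = 0.561  (c) BW = 6221 Hz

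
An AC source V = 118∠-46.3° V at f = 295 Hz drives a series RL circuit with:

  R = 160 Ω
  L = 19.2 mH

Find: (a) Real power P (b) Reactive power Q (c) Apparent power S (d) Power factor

Step 1 — Angular frequency: ω = 2π·f = 2π·295 = 1854 rad/s.
Step 2 — Component impedances:
  R: Z = R = 160 Ω
  L: Z = jωL = j·1854·0.0192 = 0 + j35.59 Ω
Step 3 — Series combination: Z_total = R + L = 160 + j35.59 Ω = 163.9∠12.5° Ω.
Step 4 — Source phasor: V = 118∠-46.3° V = 81.52 - j85.31 V.
Step 5 — Current: I = V / Z = 0.3725 - j0.616 A = 0.7199∠-58.8° A.
Step 6 — Complex power: S = V·I* = 82.92 + j18.44 VA.
Step 7 — Real power: P = Re(S) = 82.92 W.
Step 8 — Reactive power: Q = Im(S) = 18.44 VAR.
Step 9 — Apparent power: |S| = 84.95 VA.
Step 10 — Power factor: PF = P/|S| = 0.9761 (lagging).

(a) P = 82.92 W  (b) Q = 18.44 VAR  (c) S = 84.95 VA  (d) PF = 0.9761 (lagging)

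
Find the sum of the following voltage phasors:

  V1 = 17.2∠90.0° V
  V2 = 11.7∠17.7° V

Step 1 — Convert each phasor to rectangular form:
  V1 = 17.2·(cos(90.0°) + j·sin(90.0°)) = 0 + j17.2 V
  V2 = 11.7·(cos(17.7°) + j·sin(17.7°)) = 11.15 + j3.557 V
Step 2 — Sum components: V_total = 11.15 + j20.76 V.
Step 3 — Convert to polar: |V_total| = 23.56 V, ∠V_total = 61.8°.

V_total = 23.56∠61.8° V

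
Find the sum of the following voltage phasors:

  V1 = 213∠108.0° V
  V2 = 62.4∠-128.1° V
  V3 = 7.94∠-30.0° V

Step 1 — Convert each phasor to rectangular form:
  V1 = 213·(cos(108.0°) + j·sin(108.0°)) = -65.82 + j202.6 V
  V2 = 62.4·(cos(-128.1°) + j·sin(-128.1°)) = -38.5 - j49.1 V
  V3 = 7.94·(cos(-30.0°) + j·sin(-30.0°)) = 6.876 - j3.97 V
Step 2 — Sum components: V_total = -97.45 + j149.5 V.
Step 3 — Convert to polar: |V_total| = 178.5 V, ∠V_total = 123.1°.

V_total = 178.5∠123.1° V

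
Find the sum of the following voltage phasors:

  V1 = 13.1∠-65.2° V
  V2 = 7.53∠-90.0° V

Step 1 — Convert each phasor to rectangular form:
  V1 = 13.1·(cos(-65.2°) + j·sin(-65.2°)) = 5.495 - j11.89 V
  V2 = 7.53·(cos(-90.0°) + j·sin(-90.0°)) = 0 - j7.53 V
Step 2 — Sum components: V_total = 5.495 - j19.42 V.
Step 3 — Convert to polar: |V_total| = 20.18 V, ∠V_total = -74.2°.

V_total = 20.18∠-74.2° V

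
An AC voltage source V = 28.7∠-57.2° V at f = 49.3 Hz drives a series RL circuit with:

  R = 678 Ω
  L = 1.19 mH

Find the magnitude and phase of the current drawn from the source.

Step 1 — Angular frequency: ω = 2π·f = 2π·49.3 = 309.8 rad/s.
Step 2 — Component impedances:
  R: Z = R = 678 Ω
  L: Z = jωL = j·309.8·0.00119 = 0 + j0.3686 Ω
Step 3 — Series combination: Z_total = R + L = 678 + j0.3686 Ω = 678∠0.0° Ω.
Step 4 — Source phasor: V = 28.7∠-57.2° V = 15.55 - j24.12 V.
Step 5 — Ohm's law: I = V / Z_total = (15.55 - j24.12) / (678 + j0.3686) = 0.02291 - j0.03559 A.
Step 6 — Convert to polar: |I| = 0.04233 A, ∠I = -57.2°.

I = 0.04233∠-57.2° A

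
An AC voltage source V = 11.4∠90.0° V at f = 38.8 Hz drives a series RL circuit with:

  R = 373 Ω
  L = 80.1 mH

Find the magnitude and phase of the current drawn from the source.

Step 1 — Angular frequency: ω = 2π·f = 2π·38.8 = 243.8 rad/s.
Step 2 — Component impedances:
  R: Z = R = 373 Ω
  L: Z = jωL = j·243.8·0.0801 = 0 + j19.53 Ω
Step 3 — Series combination: Z_total = R + L = 373 + j19.53 Ω = 373.5∠3.0° Ω.
Step 4 — Source phasor: V = 11.4∠90.0° V = 0 + j11.4 V.
Step 5 — Ohm's law: I = V / Z_total = (0 + j11.4) / (373 + j19.53) = 0.001596 + j0.03048 A.
Step 6 — Convert to polar: |I| = 0.03052 A, ∠I = 87.0°.

I = 0.03052∠87.0° A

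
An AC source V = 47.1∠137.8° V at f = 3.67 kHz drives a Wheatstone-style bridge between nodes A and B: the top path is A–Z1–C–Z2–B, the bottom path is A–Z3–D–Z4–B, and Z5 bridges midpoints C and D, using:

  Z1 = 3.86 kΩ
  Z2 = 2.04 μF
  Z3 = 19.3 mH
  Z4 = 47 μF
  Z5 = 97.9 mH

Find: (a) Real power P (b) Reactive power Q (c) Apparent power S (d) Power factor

Step 1 — Angular frequency: ω = 2π·f = 2π·3670 = 2.306e+04 rad/s.
Step 2 — Component impedances:
  Z1: Z = R = 3860 Ω
  Z2: Z = 1/(jωC) = -j/(ω·C) = 0 - j21.26 Ω
  Z3: Z = jωL = j·2.306e+04·0.0193 = 0 + j445 Ω
  Z4: Z = 1/(jωC) = -j/(ω·C) = 0 - j0.9227 Ω
  Z5: Z = jωL = j·2.306e+04·0.0979 = 0 + j2258 Ω
Step 3 — Bridge requires nodal analysis (the Z5 bridge couples midpoints C and D, so the two paths cannot be reduced to a simple series/parallel combination). Setting node B to ground and injecting 1 A at node A, the 3-node admittance system at A, C, D solves to V_A = Z_AB = 50.49 + j438.6 Ω = 441.5∠83.4° Ω.
Step 4 — Source phasor: V = 47.1∠137.8° V = -34.89 + j31.64 V.
Step 5 — Current: I = V / Z = 0.06215 + j0.08671 A = 0.1067∠54.4° A.
Step 6 — Complex power: S = V·I* = 0.5747 + j4.992 VA.
Step 7 — Real power: P = Re(S) = 0.5747 W.
Step 8 — Reactive power: Q = Im(S) = 4.992 VAR.
Step 9 — Apparent power: |S| = 5.025 VA.
Step 10 — Power factor: PF = P/|S| = 0.1144 (lagging).

(a) P = 0.5747 W  (b) Q = 4.992 VAR  (c) S = 5.025 VA  (d) PF = 0.1144 (lagging)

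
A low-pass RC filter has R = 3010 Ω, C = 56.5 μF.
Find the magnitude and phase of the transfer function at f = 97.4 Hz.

Step 1 — Angular frequency: ω = 2π·97.4 = 612 rad/s.
Step 2 — Transfer function: H(jω) = 1/(1 + jωRC).
Step 3 — Denominator: 1 + jωRC = 1 + j·612·3010·5.65e-05 = 1 + j104.1.
Step 4 — H = 9.231e-05 - j0.009607.
Step 5 — Magnitude: |H| = 0.009608 (-40.3 dB); phase: φ = -89.4°.

|H| = 0.009608 (-40.3 dB), φ = -89.4°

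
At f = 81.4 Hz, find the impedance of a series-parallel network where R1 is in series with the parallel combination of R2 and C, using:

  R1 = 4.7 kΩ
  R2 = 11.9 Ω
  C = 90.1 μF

Step 1 — Angular frequency: ω = 2π·f = 2π·81.4 = 511.5 rad/s.
Step 2 — Component impedances:
  R1: Z = R = 4700 Ω
  R2: Z = R = 11.9 Ω
  C: Z = 1/(jωC) = -j/(ω·C) = 0 - j21.7 Ω
Step 3 — Parallel branch: R2 || C = 1/(1/R2 + 1/C) = 9.149 - j5.017 Ω.
Step 4 — Series with R1: Z_total = R1 + (R2 || C) = 4709 - j5.017 Ω = 4709∠-0.1° Ω.

Z = 4709 - j5.017 Ω = 4709∠-0.1° Ω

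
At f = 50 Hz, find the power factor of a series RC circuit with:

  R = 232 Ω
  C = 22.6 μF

Step 1 — Angular frequency: ω = 2π·f = 2π·50 = 314.2 rad/s.
Step 2 — Component impedances:
  R: Z = R = 232 Ω
  C: Z = 1/(jωC) = -j/(ω·C) = 0 - j140.8 Ω
Step 3 — Series combination: Z_total = R + C = 232 - j140.8 Ω = 271.4∠-31.3° Ω.
Step 4 — Power factor: PF = cos(φ) = Re(Z)/|Z| = 232/271.4 = 0.8548.
Step 5 — Type: Im(Z) = -140.8 ⇒ leading (phase φ = -31.3°).

PF = 0.8548 (leading, φ = -31.3°)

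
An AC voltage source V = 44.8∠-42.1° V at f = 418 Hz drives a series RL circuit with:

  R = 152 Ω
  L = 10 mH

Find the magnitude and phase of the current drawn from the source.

Step 1 — Angular frequency: ω = 2π·f = 2π·418 = 2626 rad/s.
Step 2 — Component impedances:
  R: Z = R = 152 Ω
  L: Z = jωL = j·2626·0.01 = 0 + j26.26 Ω
Step 3 — Series combination: Z_total = R + L = 152 + j26.26 Ω = 154.3∠9.8° Ω.
Step 4 — Source phasor: V = 44.8∠-42.1° V = 33.24 - j30.04 V.
Step 5 — Ohm's law: I = V / Z_total = (33.24 - j30.04) / (152 + j26.26) = 0.1792 - j0.2286 A.
Step 6 — Convert to polar: |I| = 0.2904 A, ∠I = -51.9°.

I = 0.2904∠-51.9° A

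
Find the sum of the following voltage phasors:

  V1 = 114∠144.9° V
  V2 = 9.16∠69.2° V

Step 1 — Convert each phasor to rectangular form:
  V1 = 114·(cos(144.9°) + j·sin(144.9°)) = -93.27 + j65.55 V
  V2 = 9.16·(cos(69.2°) + j·sin(69.2°)) = 3.253 + j8.563 V
Step 2 — Sum components: V_total = -90.02 + j74.11 V.
Step 3 — Convert to polar: |V_total| = 116.6 V, ∠V_total = 140.5°.

V_total = 116.6∠140.5° V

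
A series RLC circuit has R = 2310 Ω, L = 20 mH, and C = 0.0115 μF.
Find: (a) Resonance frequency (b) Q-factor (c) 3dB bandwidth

Step 1 — Resonance: ω₀ = 1/√(LC) = 1/√(0.02·1.15e-08) = 6.594e+04 rad/s.
Step 2 — f₀ = ω₀/(2π) = 1.049e+04 Hz.
Step 3 — Series Q: Q = ω₀L/R = 6.594e+04·0.02/2310 = 0.5709.
Step 4 — Bandwidth: Δω = ω₀/Q = 1.155e+05 rad/s; BW = Δω/(2π) = 1.838e+04 Hz.

(a) f₀ = 1.049e+04 Hz  (b) Q = 0.5709  (c) BW = 1.838e+04 Hz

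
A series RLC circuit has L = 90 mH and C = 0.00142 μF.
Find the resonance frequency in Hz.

Step 1 — Resonance condition Im(Z)=0 gives ω₀ = 1/√(LC).
Step 2 — ω₀ = 1/√(0.09·1.42e-09) = 8.846e+04 rad/s.
Step 3 — f₀ = ω₀/(2π) = 1.408e+04 Hz.

f₀ = 1.408e+04 Hz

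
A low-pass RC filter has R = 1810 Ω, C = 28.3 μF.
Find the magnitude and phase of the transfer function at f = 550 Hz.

Step 1 — Angular frequency: ω = 2π·550 = 3456 rad/s.
Step 2 — Transfer function: H(jω) = 1/(1 + jωRC).
Step 3 — Denominator: 1 + jωRC = 1 + j·3456·1810·2.83e-05 = 1 + j177.
Step 4 — H = 3.191e-05 - j0.005649.
Step 5 — Magnitude: |H| = 0.005649 (-45.0 dB); phase: φ = -89.7°.

|H| = 0.005649 (-45.0 dB), φ = -89.7°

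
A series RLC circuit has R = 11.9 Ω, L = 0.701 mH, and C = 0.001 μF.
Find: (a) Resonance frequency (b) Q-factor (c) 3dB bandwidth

Step 1 — Resonance condition Im(Z)=0 gives ω₀ = 1/√(LC).
Step 2 — ω₀ = 1/√(0.000701·1e-09) = 1.194e+06 rad/s.
Step 3 — f₀ = ω₀/(2π) = 1.901e+05 Hz.
Step 4 — Series Q: Q = ω₀L/R = 1.194e+06·0.000701/11.9 = 70.36.
Step 5 — 3dB bandwidth: Δω = ω₀/Q = 1.698e+04 rad/s; BW = Δω/(2π) = 2702 Hz.

(a) f₀ = 1.901e+05 Hz  (b) Q = 70.36  (c) BW = 2702 Hz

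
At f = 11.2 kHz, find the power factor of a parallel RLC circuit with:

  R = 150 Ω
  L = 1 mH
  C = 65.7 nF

Step 1 — Angular frequency: ω = 2π·f = 2π·1.12e+04 = 7.037e+04 rad/s.
Step 2 — Component impedances:
  R: Z = R = 150 Ω
  L: Z = jωL = j·7.037e+04·0.001 = 0 + j70.37 Ω
  C: Z = 1/(jωC) = -j/(ω·C) = 0 - j216.3 Ω
Step 3 — Parallel combination: 1/Z_total = 1/R + 1/L + 1/C; Z_total = 48.89 + j70.31 Ω = 85.64∠55.2° Ω.
Step 4 — Power factor: PF = cos(φ) = Re(Z)/|Z| = 48.89/85.64 = 0.5709.
Step 5 — Type: Im(Z) = 70.31 ⇒ lagging (phase φ = 55.2°).

PF = 0.5709 (lagging, φ = 55.2°)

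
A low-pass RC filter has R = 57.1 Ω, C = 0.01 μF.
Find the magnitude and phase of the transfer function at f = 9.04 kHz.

Step 1 — Angular frequency: ω = 2π·9040 = 5.68e+04 rad/s.
Step 2 — Transfer function: H(jω) = 1/(1 + jωRC).
Step 3 — Denominator: 1 + jωRC = 1 + j·5.68e+04·57.1·1e-08 = 1 + j0.03243.
Step 4 — H = 0.9989 - j0.0324.
Step 5 — Magnitude: |H| = 0.9995 (-0.0 dB); phase: φ = -1.9°.

|H| = 0.9995 (-0.0 dB), φ = -1.9°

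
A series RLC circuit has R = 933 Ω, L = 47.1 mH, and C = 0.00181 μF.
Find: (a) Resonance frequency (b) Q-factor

Step 1 — Resonance condition Im(Z)=0 gives ω₀ = 1/√(LC).
Step 2 — ω₀ = 1/√(0.0471·1.81e-09) = 1.083e+05 rad/s.
Step 3 — f₀ = ω₀/(2π) = 1.724e+04 Hz.
Step 4 — Series Q: Q = ω₀L/R = 1.083e+05·0.0471/933 = 5.468.

(a) f₀ = 1.724e+04 Hz  (b) Q = 5.468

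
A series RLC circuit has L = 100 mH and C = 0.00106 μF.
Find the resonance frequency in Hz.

Step 1 — Resonance condition Im(Z)=0 gives ω₀ = 1/√(LC).
Step 2 — ω₀ = 1/√(0.1·1.06e-09) = 9.713e+04 rad/s.
Step 3 — f₀ = ω₀/(2π) = 1.546e+04 Hz.

f₀ = 1.546e+04 Hz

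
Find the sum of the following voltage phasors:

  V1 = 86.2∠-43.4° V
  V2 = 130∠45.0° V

Step 1 — Convert each phasor to rectangular form:
  V1 = 86.2·(cos(-43.4°) + j·sin(-43.4°)) = 62.63 - j59.23 V
  V2 = 130·(cos(45.0°) + j·sin(45.0°)) = 91.92 + j91.92 V
Step 2 — Sum components: V_total = 154.6 + j32.7 V.
Step 3 — Convert to polar: |V_total| = 158 V, ∠V_total = 11.9°.

V_total = 158∠11.9° V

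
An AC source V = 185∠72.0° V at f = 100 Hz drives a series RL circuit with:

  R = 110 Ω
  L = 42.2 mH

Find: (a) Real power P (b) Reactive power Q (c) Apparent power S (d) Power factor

Step 1 — Angular frequency: ω = 2π·f = 2π·100 = 628.3 rad/s.
Step 2 — Component impedances:
  R: Z = R = 110 Ω
  L: Z = jωL = j·628.3·0.0422 = 0 + j26.52 Ω
Step 3 — Series combination: Z_total = R + L = 110 + j26.52 Ω = 113.2∠13.6° Ω.
Step 4 — Source phasor: V = 185∠72.0° V = 57.17 + j175.9 V.
Step 5 — Current: I = V / Z = 0.8556 + j1.393 A = 1.635∠58.4° A.
Step 6 — Complex power: S = V·I* = 294.1 + j70.88 VA.
Step 7 — Real power: P = Re(S) = 294.1 W.
Step 8 — Reactive power: Q = Im(S) = 70.88 VAR.
Step 9 — Apparent power: |S| = 302.5 VA.
Step 10 — Power factor: PF = P/|S| = 0.9722 (lagging).

(a) P = 294.1 W  (b) Q = 70.88 VAR  (c) S = 302.5 VA  (d) PF = 0.9722 (lagging)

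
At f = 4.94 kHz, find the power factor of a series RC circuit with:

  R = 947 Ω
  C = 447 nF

Step 1 — Angular frequency: ω = 2π·f = 2π·4940 = 3.104e+04 rad/s.
Step 2 — Component impedances:
  R: Z = R = 947 Ω
  C: Z = 1/(jωC) = -j/(ω·C) = 0 - j72.08 Ω
Step 3 — Series combination: Z_total = R + C = 947 - j72.08 Ω = 949.7∠-4.4° Ω.
Step 4 — Power factor: PF = cos(φ) = Re(Z)/|Z| = 947/949.74 = 0.9971.
Step 5 — Type: Im(Z) = -72.08 ⇒ leading (phase φ = -4.4°).

PF = 0.9971 (leading, φ = -4.4°)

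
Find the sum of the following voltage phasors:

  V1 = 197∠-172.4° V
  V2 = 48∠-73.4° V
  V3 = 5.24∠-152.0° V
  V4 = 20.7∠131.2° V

Step 1 — Convert each phasor to rectangular form:
  V1 = 197·(cos(-172.4°) + j·sin(-172.4°)) = -195.3 - j26.05 V
  V2 = 48·(cos(-73.4°) + j·sin(-73.4°)) = 13.71 - j46 V
  V3 = 5.24·(cos(-152.0°) + j·sin(-152.0°)) = -4.627 - j2.46 V
  V4 = 20.7·(cos(131.2°) + j·sin(131.2°)) = -13.63 + j15.57 V
Step 2 — Sum components: V_total = -199.8 - j58.94 V.
Step 3 — Convert to polar: |V_total| = 208.3 V, ∠V_total = -163.6°.

V_total = 208.3∠-163.6° V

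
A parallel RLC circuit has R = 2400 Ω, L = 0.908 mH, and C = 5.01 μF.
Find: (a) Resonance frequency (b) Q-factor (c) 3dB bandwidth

Step 1 — Resonance: ω₀ = 1/√(LC) = 1/√(0.000908·5.01e-06) = 1.483e+04 rad/s.
Step 2 — f₀ = ω₀/(2π) = 2360 Hz.
Step 3 — Parallel Q: Q = R/(ω₀L) = 2400/(1.483e+04·0.000908) = 178.3.
Step 4 — Bandwidth: Δω = ω₀/Q = 83.17 rad/s; BW = Δω/(2π) = 13.24 Hz.

(a) f₀ = 2360 Hz  (b) Q = 178.3  (c) BW = 13.24 Hz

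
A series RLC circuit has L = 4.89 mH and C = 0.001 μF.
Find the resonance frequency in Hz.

Step 1 — Resonance condition Im(Z)=0 gives ω₀ = 1/√(LC).
Step 2 — ω₀ = 1/√(0.00489·1e-09) = 4.522e+05 rad/s.
Step 3 — f₀ = ω₀/(2π) = 7.197e+04 Hz.

f₀ = 7.197e+04 Hz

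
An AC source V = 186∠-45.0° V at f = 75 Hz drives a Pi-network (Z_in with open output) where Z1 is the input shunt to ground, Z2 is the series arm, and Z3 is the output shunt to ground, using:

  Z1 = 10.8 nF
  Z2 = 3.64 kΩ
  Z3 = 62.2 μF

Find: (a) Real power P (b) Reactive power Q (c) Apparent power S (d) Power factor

Step 1 — Angular frequency: ω = 2π·f = 2π·75 = 471.2 rad/s.
Step 2 — Component impedances:
  Z1: Z = 1/(jωC) = -j/(ω·C) = 0 - j1.965e+05 Ω
  Z2: Z = R = 3640 Ω
  Z3: Z = 1/(jωC) = -j/(ω·C) = 0 - j34.12 Ω
Step 3 — With open output, the series arm Z2 and the output shunt Z3 appear in series to ground: Z2 + Z3 = 3640 - j34.12 Ω.
Step 4 — Parallel with input shunt Z1: Z_in = Z1 || (Z2 + Z3) = 3637 - j101.5 Ω = 3639∠-1.6° Ω.
Step 5 — Source phasor: V = 186∠-45.0° V = 131.5 - j131.5 V.
Step 6 — Current: I = V / Z = 0.03714 - j0.03512 A = 0.05111∠-43.4° A.
Step 7 — Complex power: S = V·I* = 9.504 - j0.2651 VA.
Step 8 — Real power: P = Re(S) = 9.504 W.
Step 9 — Reactive power: Q = Im(S) = -0.2651 VAR.
Step 10 — Apparent power: |S| = 9.507 VA.
Step 11 — Power factor: PF = P/|S| = 0.9996 (leading).

(a) P = 9.504 W  (b) Q = -0.2651 VAR  (c) S = 9.507 VA  (d) PF = 0.9996 (leading)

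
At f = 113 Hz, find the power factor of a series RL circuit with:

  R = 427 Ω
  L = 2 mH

Step 1 — Angular frequency: ω = 2π·f = 2π·113 = 710 rad/s.
Step 2 — Component impedances:
  R: Z = R = 427 Ω
  L: Z = jωL = j·710·0.002 = 0 + j1.42 Ω
Step 3 — Series combination: Z_total = R + L = 427 + j1.42 Ω = 427∠0.2° Ω.
Step 4 — Power factor: PF = cos(φ) = Re(Z)/|Z| = 427/427 = 1.
Step 5 — Type: Im(Z) = 1.42 ⇒ lagging (phase φ = 0.2°).

PF = 1 (lagging, φ = 0.2°)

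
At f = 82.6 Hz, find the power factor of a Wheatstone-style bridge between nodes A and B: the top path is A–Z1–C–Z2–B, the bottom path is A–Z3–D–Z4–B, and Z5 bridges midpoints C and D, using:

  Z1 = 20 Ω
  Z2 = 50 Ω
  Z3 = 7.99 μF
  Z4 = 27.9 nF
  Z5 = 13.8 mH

Step 1 — Angular frequency: ω = 2π·f = 2π·82.6 = 519 rad/s.
Step 2 — Component impedances:
  Z1: Z = R = 20 Ω
  Z2: Z = R = 50 Ω
  Z3: Z = 1/(jωC) = -j/(ω·C) = 0 - j241.2 Ω
  Z4: Z = 1/(jωC) = -j/(ω·C) = 0 - j6.906e+04 Ω
  Z5: Z = jωL = j·519·0.0138 = 0 + j7.162 Ω
Step 3 — Bridge requires nodal analysis (the Z5 bridge couples midpoints C and D, so the two paths cannot be reduced to a simple series/parallel combination). Setting node B to ground and injecting 1 A at node A, the 3-node admittance system at A, C, D solves to V_A = Z_AB = 69.85 - j1.732 Ω = 69.88∠-1.4° Ω.
Step 4 — Power factor: PF = cos(φ) = Re(Z)/|Z| = 69.855/69.876 = 0.9997.
Step 5 — Type: Im(Z) = -1.732 ⇒ leading (phase φ = -1.4°).

PF = 0.9997 (leading, φ = -1.4°)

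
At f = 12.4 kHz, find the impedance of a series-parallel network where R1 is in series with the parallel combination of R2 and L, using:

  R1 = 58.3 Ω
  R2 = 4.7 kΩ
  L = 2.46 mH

Step 1 — Angular frequency: ω = 2π·f = 2π·1.24e+04 = 7.791e+04 rad/s.
Step 2 — Component impedances:
  R1: Z = R = 58.3 Ω
  R2: Z = R = 4700 Ω
  L: Z = jωL = j·7.791e+04·0.00246 = 0 + j191.7 Ω
Step 3 — Parallel branch: R2 || L = 1/(1/R2 + 1/L) = 7.803 + j191.3 Ω.
Step 4 — Series with R1: Z_total = R1 + (R2 || L) = 66.1 + j191.3 Ω = 202.4∠70.9° Ω.

Z = 66.1 + j191.3 Ω = 202.4∠70.9° Ω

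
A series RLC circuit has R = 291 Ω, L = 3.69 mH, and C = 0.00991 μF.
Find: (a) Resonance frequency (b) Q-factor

Step 1 — Resonance condition Im(Z)=0 gives ω₀ = 1/√(LC).
Step 2 — ω₀ = 1/√(0.00369·9.91e-09) = 1.654e+05 rad/s.
Step 3 — f₀ = ω₀/(2π) = 2.632e+04 Hz.
Step 4 — Series Q: Q = ω₀L/R = 1.654e+05·0.00369/291 = 2.097.

(a) f₀ = 2.632e+04 Hz  (b) Q = 2.097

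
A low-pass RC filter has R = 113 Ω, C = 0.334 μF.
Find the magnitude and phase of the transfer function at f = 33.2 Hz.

Step 1 — Angular frequency: ω = 2π·33.2 = 208.6 rad/s.
Step 2 — Transfer function: H(jω) = 1/(1 + jωRC).
Step 3 — Denominator: 1 + jωRC = 1 + j·208.6·113·3.34e-07 = 1 + j0.007873.
Step 4 — H = 0.9999 - j0.007873.
Step 5 — Magnitude: |H| = 1 (-0.0 dB); phase: φ = -0.5°.

|H| = 1 (-0.0 dB), φ = -0.5°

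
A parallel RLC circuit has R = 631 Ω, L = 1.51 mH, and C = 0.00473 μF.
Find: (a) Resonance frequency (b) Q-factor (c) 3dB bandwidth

Step 1 — Resonance: ω₀ = 1/√(LC) = 1/√(0.00151·4.73e-09) = 3.742e+05 rad/s.
Step 2 — f₀ = ω₀/(2π) = 5.955e+04 Hz.
Step 3 — Parallel Q: Q = R/(ω₀L) = 631/(3.742e+05·0.00151) = 1.117.
Step 4 — Bandwidth: Δω = ω₀/Q = 3.35e+05 rad/s; BW = Δω/(2π) = 5.332e+04 Hz.

(a) f₀ = 5.955e+04 Hz  (b) Q = 1.117  (c) BW = 5.332e+04 Hz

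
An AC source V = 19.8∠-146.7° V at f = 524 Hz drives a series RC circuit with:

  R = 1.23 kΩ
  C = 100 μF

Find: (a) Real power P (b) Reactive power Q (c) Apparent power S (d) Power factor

Step 1 — Angular frequency: ω = 2π·f = 2π·524 = 3292 rad/s.
Step 2 — Component impedances:
  R: Z = R = 1230 Ω
  C: Z = 1/(jωC) = -j/(ω·C) = 0 - j3.037 Ω
Step 3 — Series combination: Z_total = R + C = 1230 - j3.037 Ω = 1230∠-0.1° Ω.
Step 4 — Source phasor: V = 19.8∠-146.7° V = -16.55 - j10.87 V.
Step 5 — Current: I = V / Z = -0.01343 - j0.008871 A = 0.0161∠-146.6° A.
Step 6 — Complex power: S = V·I* = 0.3187 - j0.0007871 VA.
Step 7 — Real power: P = Re(S) = 0.3187 W.
Step 8 — Reactive power: Q = Im(S) = -0.0007871 VAR.
Step 9 — Apparent power: |S| = 0.3187 VA.
Step 10 — Power factor: PF = P/|S| = 1 (leading).

(a) P = 0.3187 W  (b) Q = -0.0007871 VAR  (c) S = 0.3187 VA  (d) PF = 1 (leading)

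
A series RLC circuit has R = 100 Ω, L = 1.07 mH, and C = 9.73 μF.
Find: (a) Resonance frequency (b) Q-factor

Step 1 — Resonance condition Im(Z)=0 gives ω₀ = 1/√(LC).
Step 2 — ω₀ = 1/√(0.00107·9.73e-06) = 9801 rad/s.
Step 3 — f₀ = ω₀/(2π) = 1560 Hz.
Step 4 — Series Q: Q = ω₀L/R = 9801·0.00107/100 = 0.1049.

(a) f₀ = 1560 Hz  (b) Q = 0.1049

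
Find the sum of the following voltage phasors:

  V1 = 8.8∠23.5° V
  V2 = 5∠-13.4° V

Step 1 — Convert each phasor to rectangular form:
  V1 = 8.8·(cos(23.5°) + j·sin(23.5°)) = 8.07 + j3.509 V
  V2 = 5·(cos(-13.4°) + j·sin(-13.4°)) = 4.864 - j1.159 V
Step 2 — Sum components: V_total = 12.93 + j2.35 V.
Step 3 — Convert to polar: |V_total| = 13.15 V, ∠V_total = 10.3°.

V_total = 13.15∠10.3° V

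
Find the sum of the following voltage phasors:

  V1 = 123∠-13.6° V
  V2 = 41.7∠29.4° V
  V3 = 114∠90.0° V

Step 1 — Convert each phasor to rectangular form:
  V1 = 123·(cos(-13.6°) + j·sin(-13.6°)) = 119.6 - j28.92 V
  V2 = 41.7·(cos(29.4°) + j·sin(29.4°)) = 36.33 + j20.47 V
  V3 = 114·(cos(90.0°) + j·sin(90.0°)) = 0 + j114 V
Step 2 — Sum components: V_total = 155.9 + j105.5 V.
Step 3 — Convert to polar: |V_total| = 188.3 V, ∠V_total = 34.1°.

V_total = 188.3∠34.1° V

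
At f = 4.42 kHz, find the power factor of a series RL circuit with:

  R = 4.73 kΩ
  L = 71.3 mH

Step 1 — Angular frequency: ω = 2π·f = 2π·4420 = 2.777e+04 rad/s.
Step 2 — Component impedances:
  R: Z = R = 4730 Ω
  L: Z = jωL = j·2.777e+04·0.0713 = 0 + j1980 Ω
Step 3 — Series combination: Z_total = R + L = 4730 + j1980 Ω = 5128∠22.7° Ω.
Step 4 — Power factor: PF = cos(φ) = Re(Z)/|Z| = 4730/5128 = 0.9224.
Step 5 — Type: Im(Z) = 1980 ⇒ lagging (phase φ = 22.7°).

PF = 0.9224 (lagging, φ = 22.7°)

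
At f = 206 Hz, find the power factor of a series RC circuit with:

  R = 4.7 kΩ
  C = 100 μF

Step 1 — Angular frequency: ω = 2π·f = 2π·206 = 1294 rad/s.
Step 2 — Component impedances:
  R: Z = R = 4700 Ω
  C: Z = 1/(jωC) = -j/(ω·C) = 0 - j7.726 Ω
Step 3 — Series combination: Z_total = R + C = 4700 - j7.726 Ω = 4700∠-0.1° Ω.
Step 4 — Power factor: PF = cos(φ) = Re(Z)/|Z| = 4700/4700 = 1.
Step 5 — Type: Im(Z) = -7.726 ⇒ leading (phase φ = -0.1°).

PF = 1 (leading, φ = -0.1°)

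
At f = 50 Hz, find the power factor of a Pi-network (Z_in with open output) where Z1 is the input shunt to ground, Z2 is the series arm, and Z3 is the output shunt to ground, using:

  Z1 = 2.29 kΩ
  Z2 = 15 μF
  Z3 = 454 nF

Step 1 — Angular frequency: ω = 2π·f = 2π·50 = 314.2 rad/s.
Step 2 — Component impedances:
  Z1: Z = R = 2290 Ω
  Z2: Z = 1/(jωC) = -j/(ω·C) = 0 - j212.2 Ω
  Z3: Z = 1/(jωC) = -j/(ω·C) = 0 - j7011 Ω
Step 3 — With open output, the series arm Z2 and the output shunt Z3 appear in series to ground: Z2 + Z3 = 0 - j7223 Ω.
Step 4 — Parallel with input shunt Z1: Z_in = Z1 || (Z2 + Z3) = 2081 - j659.7 Ω = 2183∠-17.6° Ω.
Step 5 — Power factor: PF = cos(φ) = Re(Z)/|Z| = 2080.86/2182.93 = 0.9532.
Step 6 — Type: Im(Z) = -659.7 ⇒ leading (phase φ = -17.6°).

PF = 0.9532 (leading, φ = -17.6°)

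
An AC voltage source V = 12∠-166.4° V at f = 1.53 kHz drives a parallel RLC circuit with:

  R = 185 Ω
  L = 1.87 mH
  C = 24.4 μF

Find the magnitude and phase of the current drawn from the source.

Step 1 — Angular frequency: ω = 2π·f = 2π·1530 = 9613 rad/s.
Step 2 — Component impedances:
  R: Z = R = 185 Ω
  L: Z = jωL = j·9613·0.00187 = 0 + j17.98 Ω
  C: Z = 1/(jωC) = -j/(ω·C) = 0 - j4.263 Ω
Step 3 — Parallel combination: 1/Z_total = 1/R + 1/L + 1/C; Z_total = 0.1687 - j5.583 Ω = 5.586∠-88.3° Ω.
Step 4 — Source phasor: V = 12∠-166.4° V = -11.66 - j2.822 V.
Step 5 — Ohm's law: I = V / Z_total = (-11.66 - j2.822) / (0.1687 - j5.583) = 0.4419 - j2.102 A.
Step 6 — Convert to polar: |I| = 2.148 A, ∠I = -78.1°.

I = 2.148∠-78.1° A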